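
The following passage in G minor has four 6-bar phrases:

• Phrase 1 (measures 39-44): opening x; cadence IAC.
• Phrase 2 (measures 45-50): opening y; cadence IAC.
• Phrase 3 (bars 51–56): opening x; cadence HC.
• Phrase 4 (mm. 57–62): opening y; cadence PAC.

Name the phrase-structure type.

Four phrases in two halves: the first half (measures 39–50) ends with an imperfect authentic cadence, the second (measures 51–62) with a perfect authentic cadence — a large antecedent–consequent pair, i.e. a double period.
Phrase 3 begins with the same material as phrase 1, making it parallel.

parallel double period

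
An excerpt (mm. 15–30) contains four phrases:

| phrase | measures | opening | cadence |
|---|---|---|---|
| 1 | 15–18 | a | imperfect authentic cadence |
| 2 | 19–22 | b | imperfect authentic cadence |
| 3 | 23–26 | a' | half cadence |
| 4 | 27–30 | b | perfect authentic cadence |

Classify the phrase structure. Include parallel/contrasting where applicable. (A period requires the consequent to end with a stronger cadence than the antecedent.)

Four phrases in two halves: the first half (bars 15-22) ends with an imperfect authentic cadence, the second (mm. 23–30) with a perfect authentic cadence — a large antecedent–consequent pair, i.e. a double period.
Phrase 3 begins with the same material as phrase 1, making it parallel.

parallel double period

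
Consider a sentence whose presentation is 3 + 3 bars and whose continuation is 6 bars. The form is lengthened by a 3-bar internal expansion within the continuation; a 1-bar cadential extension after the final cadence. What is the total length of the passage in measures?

16 measures

Basic sentence: 3 + 3 + 6 = 12 bars.
12 (basic form) + 3 (internal expansion) + 1 (cadential extension) = 16.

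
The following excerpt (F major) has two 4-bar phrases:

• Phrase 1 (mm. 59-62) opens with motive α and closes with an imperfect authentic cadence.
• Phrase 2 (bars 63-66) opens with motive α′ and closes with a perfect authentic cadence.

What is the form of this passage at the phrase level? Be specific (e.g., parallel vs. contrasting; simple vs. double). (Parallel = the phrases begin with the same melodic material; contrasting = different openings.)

Phrase 1 ends with an imperfect authentic cadence (weaker) and phrase 2 with a perfect authentic cadence (stronger): antecedent + consequent = a period.
The two phrases open with the same material (α / α′), so the period is parallel.

parallel period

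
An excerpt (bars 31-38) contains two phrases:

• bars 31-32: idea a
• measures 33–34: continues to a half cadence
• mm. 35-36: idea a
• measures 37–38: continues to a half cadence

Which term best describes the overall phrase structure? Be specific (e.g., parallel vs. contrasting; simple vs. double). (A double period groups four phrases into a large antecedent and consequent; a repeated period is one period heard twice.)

repeated phrase

Both phrases have the same opening (a) and the same cadence (half cadence): the second is a restatement, not a consequent, so this is a repeated phrase rather than a period.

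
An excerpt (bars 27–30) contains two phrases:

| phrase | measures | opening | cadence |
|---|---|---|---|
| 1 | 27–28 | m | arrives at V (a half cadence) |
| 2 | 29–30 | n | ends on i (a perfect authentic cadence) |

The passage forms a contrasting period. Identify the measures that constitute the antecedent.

measures 27–28

The antecedent is the phrase ending with the weaker cadence (half cadence, phrase 1) and the consequent the one ending more conclusively (perfect authentic cadence, phrase 2); the antecedent is bars 27–28.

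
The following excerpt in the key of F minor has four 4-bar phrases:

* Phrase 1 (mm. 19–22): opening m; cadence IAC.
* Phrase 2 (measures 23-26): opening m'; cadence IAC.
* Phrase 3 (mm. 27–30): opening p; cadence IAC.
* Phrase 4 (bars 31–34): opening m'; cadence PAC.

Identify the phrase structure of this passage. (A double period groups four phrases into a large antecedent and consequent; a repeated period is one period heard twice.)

contrasting double period

Four phrases in two halves: the first half (mm. 19–26) ends with an imperfect authentic cadence, the second (measures 27-34) with a perfect authentic cadence — a large antecedent–consequent pair, i.e. a double period.
Phrase 3 begins with different material from phrase 1, making it contrasting.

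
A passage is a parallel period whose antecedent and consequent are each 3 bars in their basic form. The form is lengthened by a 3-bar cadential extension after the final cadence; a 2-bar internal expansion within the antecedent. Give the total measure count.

Basic parallel period: 3 + 3 = 6 bars.
6 (basic form) + 3 (cadential extension) + 2 (internal expansion) = 11.

11 measures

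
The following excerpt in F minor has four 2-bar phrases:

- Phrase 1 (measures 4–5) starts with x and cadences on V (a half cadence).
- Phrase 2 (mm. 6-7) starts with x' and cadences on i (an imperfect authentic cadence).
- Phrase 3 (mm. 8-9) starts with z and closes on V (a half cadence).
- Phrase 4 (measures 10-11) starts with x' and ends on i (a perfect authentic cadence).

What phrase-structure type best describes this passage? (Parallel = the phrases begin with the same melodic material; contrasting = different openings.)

Four phrases in two halves: the first half (bars 4–7) ends with an imperfect authentic cadence, the second (mm. 8-11) with a perfect authentic cadence — a large antecedent–consequent pair, i.e. a double period.
Phrase 3 begins with different material from phrase 1, making it contrasting.

contrasting double period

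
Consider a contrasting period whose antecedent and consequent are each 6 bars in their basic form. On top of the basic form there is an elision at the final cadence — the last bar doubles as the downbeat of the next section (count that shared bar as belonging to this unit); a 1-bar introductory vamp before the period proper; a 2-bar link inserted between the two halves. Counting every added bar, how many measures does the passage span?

Basic contrasting period: 6 + 6 = 12 bars.
12 (basic form) + 1 (introduction) + 2 (link) = 15.
The elision shares a bar with the next section but does not change this unit's count.

15 measures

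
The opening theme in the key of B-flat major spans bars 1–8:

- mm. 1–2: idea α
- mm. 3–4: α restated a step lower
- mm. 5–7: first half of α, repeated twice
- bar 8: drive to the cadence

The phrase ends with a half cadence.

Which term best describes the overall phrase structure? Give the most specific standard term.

Basic idea (bars 1–2) + its repetition (mm. 3-4) form the presentation; fragmentation and cadence (measures 5–8) form the continuation — the 8-bar whole is a sentence.

sentence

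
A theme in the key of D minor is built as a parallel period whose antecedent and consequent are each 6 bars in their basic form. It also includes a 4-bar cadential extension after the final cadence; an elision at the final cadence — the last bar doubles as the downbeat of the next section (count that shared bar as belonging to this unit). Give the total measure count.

Basic parallel period: 6 + 6 = 12 bars.
12 (basic form) + 4 (cadential extension) = 16.
The elision shares a bar with the next section but does not change this unit's count.

16 measures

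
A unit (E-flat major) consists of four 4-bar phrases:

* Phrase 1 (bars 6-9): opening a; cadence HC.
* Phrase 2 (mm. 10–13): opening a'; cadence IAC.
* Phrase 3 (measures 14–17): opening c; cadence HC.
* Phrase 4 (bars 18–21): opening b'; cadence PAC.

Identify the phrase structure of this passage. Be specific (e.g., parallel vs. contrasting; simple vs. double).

Four phrases in two halves: the first half (mm. 6-13) ends with an imperfect authentic cadence, the second (mm. 14-21) with a perfect authentic cadence — a large antecedent–consequent pair, i.e. a double period.
Phrase 3 begins with different material from phrase 1, making it contrasting.

contrasting double period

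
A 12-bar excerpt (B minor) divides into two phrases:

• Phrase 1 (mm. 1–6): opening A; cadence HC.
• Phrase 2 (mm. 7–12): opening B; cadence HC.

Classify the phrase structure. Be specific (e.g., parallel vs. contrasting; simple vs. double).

The second phrase closes with a half cadence, which is not stronger than the first phrase's half cadence; without a weak→strong cadential pair there is no antecedent–consequent relationship, so this is a phrase group rather than a period.

phrase group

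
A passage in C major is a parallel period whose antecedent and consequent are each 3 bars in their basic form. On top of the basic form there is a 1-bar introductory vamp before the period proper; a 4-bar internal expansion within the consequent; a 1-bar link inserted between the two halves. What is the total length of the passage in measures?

Basic parallel period: 3 + 3 = 6 bars.
6 (basic form) + 1 (introduction) + 4 (internal expansion) + 1 (link) = 12.

12 measures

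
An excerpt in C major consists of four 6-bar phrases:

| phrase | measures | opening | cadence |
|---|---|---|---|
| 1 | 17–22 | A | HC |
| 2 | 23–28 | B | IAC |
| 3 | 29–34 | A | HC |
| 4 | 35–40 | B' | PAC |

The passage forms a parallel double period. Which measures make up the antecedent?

In a double period the first pair of phrases (ending imperfect authentic cadence) is the large antecedent and the second pair (ending perfect authentic cadence) is the large consequent; the antecedent is measures 17–28.

measures 17–28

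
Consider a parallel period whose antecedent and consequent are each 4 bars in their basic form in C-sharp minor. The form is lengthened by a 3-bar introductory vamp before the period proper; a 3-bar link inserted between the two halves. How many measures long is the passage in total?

14 measures

Basic parallel period: 4 + 4 = 8 bars.
8 (basic form) + 3 (introduction) + 3 (link) = 14.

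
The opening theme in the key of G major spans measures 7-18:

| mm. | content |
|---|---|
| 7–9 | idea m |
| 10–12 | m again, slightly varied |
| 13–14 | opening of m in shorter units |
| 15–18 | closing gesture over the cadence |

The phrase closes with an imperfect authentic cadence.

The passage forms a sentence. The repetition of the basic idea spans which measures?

The presentation of a sentence is the basic idea (mm. 7-9) plus its repetition (measures 10–12); the repetition of the basic idea is therefore bars 10–12.

measures 10–12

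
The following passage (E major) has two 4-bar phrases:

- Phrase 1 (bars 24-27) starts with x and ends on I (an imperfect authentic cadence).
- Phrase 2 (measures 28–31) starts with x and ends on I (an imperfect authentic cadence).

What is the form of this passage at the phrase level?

repeated phrase

Both phrases have the same opening (x) and the same cadence (imperfect authentic cadence): the second is a restatement, not a consequent, so this is a repeated phrase rather than a period.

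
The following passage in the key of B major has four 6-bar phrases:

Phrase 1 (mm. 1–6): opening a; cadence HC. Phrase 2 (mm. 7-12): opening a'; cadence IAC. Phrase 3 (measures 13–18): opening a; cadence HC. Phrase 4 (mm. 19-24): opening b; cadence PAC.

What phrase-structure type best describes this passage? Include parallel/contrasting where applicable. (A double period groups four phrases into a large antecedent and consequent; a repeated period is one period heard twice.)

Four phrases in two halves: the first half (bars 1-12) ends with an imperfect authentic cadence, the second (bars 13–24) with a perfect authentic cadence — a large antecedent–consequent pair, i.e. a double period.
Phrase 3 begins with the same material as phrase 1, making it parallel.

parallel double period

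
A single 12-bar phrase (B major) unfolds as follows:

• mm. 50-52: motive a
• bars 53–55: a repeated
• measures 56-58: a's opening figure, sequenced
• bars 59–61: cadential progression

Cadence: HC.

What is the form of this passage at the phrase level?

sentence

Basic idea (mm. 50–52) + its repetition (mm. 53–55) form the presentation; fragmentation and cadence (measures 56-61) form the continuation — the 12-bar whole is a sentence.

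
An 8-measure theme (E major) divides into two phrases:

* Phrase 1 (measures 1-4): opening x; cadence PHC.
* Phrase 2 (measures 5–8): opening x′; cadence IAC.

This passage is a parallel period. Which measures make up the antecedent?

measures 1–4

The antecedent is the phrase ending with the weaker cadence (Phrygian half cadence, phrase 1) and the consequent the one ending more conclusively (imperfect authentic cadence, phrase 2); the antecedent is mm. 1–4.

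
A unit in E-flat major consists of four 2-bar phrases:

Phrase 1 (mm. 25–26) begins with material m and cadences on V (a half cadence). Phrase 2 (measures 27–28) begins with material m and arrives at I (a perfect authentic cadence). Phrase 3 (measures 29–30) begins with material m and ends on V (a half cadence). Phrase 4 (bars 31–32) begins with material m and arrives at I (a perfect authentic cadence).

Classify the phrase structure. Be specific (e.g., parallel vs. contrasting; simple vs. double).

repeated period

The cadence pattern HC–PAC–HC–PAC is weak–strong twice, and phrases 3–4 restate phrases 1–2: a period heard twice, not a double period (which would end weakly at phrase 2).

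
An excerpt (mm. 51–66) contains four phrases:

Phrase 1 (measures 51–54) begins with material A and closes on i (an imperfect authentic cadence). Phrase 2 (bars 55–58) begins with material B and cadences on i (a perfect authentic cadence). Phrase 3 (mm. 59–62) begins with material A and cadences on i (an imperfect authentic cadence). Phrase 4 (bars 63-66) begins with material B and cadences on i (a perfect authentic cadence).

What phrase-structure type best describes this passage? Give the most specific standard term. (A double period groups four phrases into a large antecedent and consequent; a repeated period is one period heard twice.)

repeated period

The cadence pattern IAC–PAC–IAC–PAC is weak–strong twice, and phrases 3–4 restate phrases 1–2: a period heard twice, not a double period (which would end weakly at phrase 2).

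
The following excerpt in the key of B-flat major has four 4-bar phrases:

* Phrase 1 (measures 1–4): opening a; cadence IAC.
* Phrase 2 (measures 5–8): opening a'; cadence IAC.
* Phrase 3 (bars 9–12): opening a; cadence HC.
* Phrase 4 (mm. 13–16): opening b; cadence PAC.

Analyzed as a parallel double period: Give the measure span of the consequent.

In a double period the four phrases pair into a large antecedent (phrases 1–2, ending imperfect authentic cadence) and a large consequent (phrases 3–4, ending perfect authentic cadence). The consequent spans mm. 9–16.

measures 9–16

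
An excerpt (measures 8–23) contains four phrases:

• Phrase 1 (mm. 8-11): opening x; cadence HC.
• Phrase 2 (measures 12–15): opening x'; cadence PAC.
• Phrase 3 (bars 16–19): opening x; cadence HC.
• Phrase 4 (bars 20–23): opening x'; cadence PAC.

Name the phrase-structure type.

repeated period

The cadence pattern HC–PAC–HC–PAC is weak–strong twice, and phrases 3–4 restate phrases 1–2: a period heard twice, not a double period (which would end weakly at phrase 2).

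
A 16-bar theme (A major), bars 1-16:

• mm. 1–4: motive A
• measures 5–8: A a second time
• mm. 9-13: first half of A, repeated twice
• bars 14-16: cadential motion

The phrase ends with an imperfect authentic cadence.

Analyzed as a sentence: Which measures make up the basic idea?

The presentation of a sentence is the basic idea (measures 1–4) plus its repetition (mm. 5–8); the basic idea is therefore bars 1–4.

measures 1–4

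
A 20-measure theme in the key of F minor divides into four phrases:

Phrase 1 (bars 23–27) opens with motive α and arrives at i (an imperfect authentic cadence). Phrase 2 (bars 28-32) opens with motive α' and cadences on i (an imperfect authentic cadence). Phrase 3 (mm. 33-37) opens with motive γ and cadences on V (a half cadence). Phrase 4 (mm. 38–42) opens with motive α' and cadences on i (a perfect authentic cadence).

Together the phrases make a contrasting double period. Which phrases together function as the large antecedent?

In a double period the first pair of phrases (ending imperfect authentic cadence) is the large antecedent and the second pair (ending perfect authentic cadence) is the large consequent; the antecedent is phrases 1 and 2.

phrases 1 and 2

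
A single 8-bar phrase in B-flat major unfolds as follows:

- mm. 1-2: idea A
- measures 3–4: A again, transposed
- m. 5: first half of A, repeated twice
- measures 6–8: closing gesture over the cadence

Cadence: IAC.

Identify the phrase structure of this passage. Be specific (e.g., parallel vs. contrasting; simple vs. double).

sentence

Basic idea (mm. 1-2) + its repetition (mm. 3–4) form the presentation; fragmentation and cadence (bars 5–8) form the continuation — the 8-bar whole is a sentence.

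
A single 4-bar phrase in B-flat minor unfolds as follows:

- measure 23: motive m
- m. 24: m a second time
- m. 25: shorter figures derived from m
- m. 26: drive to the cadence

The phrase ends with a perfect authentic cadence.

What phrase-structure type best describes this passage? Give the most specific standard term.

Basic idea (m. 23) + its repetition (m. 24) form the presentation; fragmentation and cadence (measures 25-26) form the continuation — the 4-bar whole is a sentence.

sentence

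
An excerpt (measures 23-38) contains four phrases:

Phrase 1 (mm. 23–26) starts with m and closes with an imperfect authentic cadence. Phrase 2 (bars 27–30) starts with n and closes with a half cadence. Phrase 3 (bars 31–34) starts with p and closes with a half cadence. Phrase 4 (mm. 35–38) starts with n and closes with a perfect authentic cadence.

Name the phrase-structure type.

contrasting double period

Four phrases in two halves: the first half (mm. 23–30) ends with a half cadence, the second (measures 31–38) with a perfect authentic cadence — a large antecedent–consequent pair, i.e. a double period.
Phrase 3 begins with different material from phrase 1, making it contrasting.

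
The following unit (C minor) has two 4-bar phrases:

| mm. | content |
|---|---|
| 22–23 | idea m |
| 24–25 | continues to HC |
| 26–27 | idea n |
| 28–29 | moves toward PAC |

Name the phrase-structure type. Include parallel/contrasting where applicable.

contrasting period

Phrase 1 ends with a half cadence (weaker) and phrase 2 with a perfect authentic cadence (stronger): antecedent + consequent = a period.
The two phrases open with different material (m / n), so the period is contrasting.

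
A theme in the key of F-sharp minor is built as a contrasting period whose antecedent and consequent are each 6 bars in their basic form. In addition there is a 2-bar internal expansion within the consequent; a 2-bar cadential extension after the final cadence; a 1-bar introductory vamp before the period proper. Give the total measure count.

Basic contrasting period: 6 + 6 = 12 bars.
12 (basic form) + 2 (internal expansion) + 2 (cadential extension) + 1 (introduction) = 17.

17 measures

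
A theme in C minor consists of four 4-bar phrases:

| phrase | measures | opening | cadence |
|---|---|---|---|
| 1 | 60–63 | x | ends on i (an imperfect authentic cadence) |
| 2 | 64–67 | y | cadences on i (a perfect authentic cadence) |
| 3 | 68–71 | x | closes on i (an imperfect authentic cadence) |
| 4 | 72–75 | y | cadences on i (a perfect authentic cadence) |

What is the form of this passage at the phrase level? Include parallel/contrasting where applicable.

repeated period

The cadence pattern IAC–PAC–IAC–PAC is weak–strong twice, and phrases 3–4 restate phrases 1–2: a period heard twice, not a double period (which would end weakly at phrase 2).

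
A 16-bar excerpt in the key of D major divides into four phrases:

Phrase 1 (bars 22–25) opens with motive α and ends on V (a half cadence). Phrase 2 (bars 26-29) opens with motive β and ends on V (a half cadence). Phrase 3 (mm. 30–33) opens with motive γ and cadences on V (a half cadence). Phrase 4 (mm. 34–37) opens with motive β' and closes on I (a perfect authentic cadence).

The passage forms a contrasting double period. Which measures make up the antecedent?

measures 22–29

In a double period the four phrases pair into a large antecedent (phrases 1–2, ending half cadence) and a large consequent (phrases 3–4, ending perfect authentic cadence). The antecedent spans measures 22-29.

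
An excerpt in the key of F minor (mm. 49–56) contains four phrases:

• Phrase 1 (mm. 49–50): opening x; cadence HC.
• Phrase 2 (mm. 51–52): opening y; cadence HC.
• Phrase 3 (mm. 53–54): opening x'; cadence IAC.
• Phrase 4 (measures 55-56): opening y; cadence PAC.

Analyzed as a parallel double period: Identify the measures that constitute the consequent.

In a double period the four phrases pair into a large antecedent (phrases 1–2, ending half cadence) and a large consequent (phrases 3–4, ending perfect authentic cadence). The consequent spans mm. 53-56.

measures 53–56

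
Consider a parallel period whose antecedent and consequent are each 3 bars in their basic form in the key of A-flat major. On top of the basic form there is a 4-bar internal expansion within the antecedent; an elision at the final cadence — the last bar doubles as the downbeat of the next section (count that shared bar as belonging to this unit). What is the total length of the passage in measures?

10 measures

Basic parallel period: 3 + 3 = 6 bars.
6 (basic form) + 4 (internal expansion) = 10.
The elision shares a bar with the next section but does not change this unit's count.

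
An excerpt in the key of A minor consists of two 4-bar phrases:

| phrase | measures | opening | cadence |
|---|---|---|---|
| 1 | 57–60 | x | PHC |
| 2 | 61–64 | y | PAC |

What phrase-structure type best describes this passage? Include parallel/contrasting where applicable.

contrasting period

Phrase 1 ends with a Phrygian half cadence (weaker) and phrase 2 with a perfect authentic cadence (stronger): antecedent + consequent = a period.
The two phrases open with different material (x / y), so the period is contrasting.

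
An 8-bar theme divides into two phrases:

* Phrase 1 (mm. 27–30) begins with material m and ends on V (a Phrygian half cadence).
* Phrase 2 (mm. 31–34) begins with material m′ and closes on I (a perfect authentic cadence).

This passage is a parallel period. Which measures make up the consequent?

measures 31–34

The antecedent is the phrase ending with the weaker cadence (Phrygian half cadence, phrase 1) and the consequent the one ending more conclusively (perfect authentic cadence, phrase 2); the consequent is mm. 31–34.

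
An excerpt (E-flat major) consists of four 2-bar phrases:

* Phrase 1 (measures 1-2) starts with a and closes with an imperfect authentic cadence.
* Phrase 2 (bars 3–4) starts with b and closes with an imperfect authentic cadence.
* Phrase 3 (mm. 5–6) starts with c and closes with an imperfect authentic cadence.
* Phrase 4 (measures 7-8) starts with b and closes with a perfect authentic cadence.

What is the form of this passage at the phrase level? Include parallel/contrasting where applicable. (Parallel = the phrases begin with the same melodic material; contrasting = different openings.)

Four phrases in two halves: the first half (mm. 1–4) ends with an imperfect authentic cadence, the second (bars 5–8) with a perfect authentic cadence — a large antecedent–consequent pair, i.e. a double period.
Phrase 3 begins with different material from phrase 1, making it contrasting.

contrasting double period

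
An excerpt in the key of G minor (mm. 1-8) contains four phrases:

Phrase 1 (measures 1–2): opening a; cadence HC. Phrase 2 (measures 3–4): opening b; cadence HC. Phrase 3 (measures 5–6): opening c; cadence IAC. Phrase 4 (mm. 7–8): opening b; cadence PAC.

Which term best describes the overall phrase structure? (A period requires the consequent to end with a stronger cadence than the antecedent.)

Four phrases in two halves: the first half (measures 1-4) ends with a half cadence, the second (bars 5–8) with a perfect authentic cadence — a large antecedent–consequent pair, i.e. a double period.
Phrase 3 begins with different material from phrase 1, making it contrasting.

contrasting double period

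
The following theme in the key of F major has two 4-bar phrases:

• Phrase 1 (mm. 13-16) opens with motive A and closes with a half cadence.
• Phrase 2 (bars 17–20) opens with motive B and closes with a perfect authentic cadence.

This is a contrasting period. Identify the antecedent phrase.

The phrase ending with the weaker cadence (half cadence) is the antecedent; the one ending more conclusively (perfect authentic cadence) is the consequent. The antecedent is phrase 1.

phrase 1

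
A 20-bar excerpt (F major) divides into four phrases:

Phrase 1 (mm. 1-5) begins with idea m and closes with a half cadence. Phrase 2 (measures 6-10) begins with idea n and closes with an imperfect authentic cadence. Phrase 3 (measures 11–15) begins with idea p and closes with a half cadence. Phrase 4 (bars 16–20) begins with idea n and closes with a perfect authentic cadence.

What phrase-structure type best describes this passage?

contrasting double period

Four phrases in two halves: the first half (mm. 1–10) ends with an imperfect authentic cadence, the second (bars 11–20) with a perfect authentic cadence — a large antecedent–consequent pair, i.e. a double period.
Phrase 3 begins with different material from phrase 1, making it contrasting.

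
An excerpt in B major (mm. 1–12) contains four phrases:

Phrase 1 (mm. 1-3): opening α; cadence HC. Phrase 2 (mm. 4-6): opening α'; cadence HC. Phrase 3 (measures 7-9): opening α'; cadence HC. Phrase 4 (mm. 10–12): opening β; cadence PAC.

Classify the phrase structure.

parallel double period

Four phrases in two halves: the first half (mm. 1–6) ends with a half cadence, the second (bars 7-12) with a perfect authentic cadence — a large antecedent–consequent pair, i.e. a double period.
Phrase 3 begins with the same material as phrase 1, making it parallel.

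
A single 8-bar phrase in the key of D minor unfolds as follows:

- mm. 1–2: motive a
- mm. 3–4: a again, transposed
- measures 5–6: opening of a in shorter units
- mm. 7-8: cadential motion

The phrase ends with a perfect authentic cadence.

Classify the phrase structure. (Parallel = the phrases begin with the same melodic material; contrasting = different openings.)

sentence

Basic idea (measures 1–2) + its repetition (mm. 3–4) form the presentation; fragmentation and cadence (mm. 5-8) form the continuation — the 8-bar whole is a sentence.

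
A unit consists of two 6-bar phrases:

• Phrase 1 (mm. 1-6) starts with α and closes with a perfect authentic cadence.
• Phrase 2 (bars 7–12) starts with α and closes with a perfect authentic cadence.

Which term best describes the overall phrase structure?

Both phrases have the same opening (α) and the same cadence (perfect authentic cadence): the second is a restatement, not a consequent, so this is a repeated phrase rather than a period.

repeated phrase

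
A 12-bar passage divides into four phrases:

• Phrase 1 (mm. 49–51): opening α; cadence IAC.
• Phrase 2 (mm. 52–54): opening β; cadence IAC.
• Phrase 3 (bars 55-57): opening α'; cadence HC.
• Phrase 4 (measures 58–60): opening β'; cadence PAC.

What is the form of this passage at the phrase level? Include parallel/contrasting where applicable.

parallel double period

Four phrases in two halves: the first half (bars 49–54) ends with an imperfect authentic cadence, the second (mm. 55-60) with a perfect authentic cadence — a large antecedent–consequent pair, i.e. a double period.
Phrase 3 begins with the same material as phrase 1, making it parallel.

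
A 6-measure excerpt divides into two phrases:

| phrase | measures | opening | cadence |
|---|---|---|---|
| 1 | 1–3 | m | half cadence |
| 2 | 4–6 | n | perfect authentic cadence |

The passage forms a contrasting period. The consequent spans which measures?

The antecedent is the phrase ending with the weaker cadence (half cadence, phrase 1) and the consequent the one ending more conclusively (perfect authentic cadence, phrase 2); the consequent is mm. 4–6.

measures 4–6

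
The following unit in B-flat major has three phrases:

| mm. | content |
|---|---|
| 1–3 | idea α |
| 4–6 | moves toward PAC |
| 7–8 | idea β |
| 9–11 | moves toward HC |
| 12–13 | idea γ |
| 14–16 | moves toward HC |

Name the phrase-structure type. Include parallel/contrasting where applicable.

phrase group

The final phrase closes with a half cadence, which is not stronger than the preceding half cadence; the 3 phrases lack an overall antecedent–consequent design and so form a phrase group.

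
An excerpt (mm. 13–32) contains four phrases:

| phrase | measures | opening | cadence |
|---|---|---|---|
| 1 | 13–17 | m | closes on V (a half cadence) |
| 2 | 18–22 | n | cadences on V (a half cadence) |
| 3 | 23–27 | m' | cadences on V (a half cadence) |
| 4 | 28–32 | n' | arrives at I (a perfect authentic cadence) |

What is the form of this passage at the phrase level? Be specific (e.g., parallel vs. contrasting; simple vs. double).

parallel double period

Four phrases in two halves: the first half (bars 13-22) ends with a half cadence, the second (mm. 23–32) with a perfect authentic cadence — a large antecedent–consequent pair, i.e. a double period.
Phrase 3 begins with the same material as phrase 1, making it parallel.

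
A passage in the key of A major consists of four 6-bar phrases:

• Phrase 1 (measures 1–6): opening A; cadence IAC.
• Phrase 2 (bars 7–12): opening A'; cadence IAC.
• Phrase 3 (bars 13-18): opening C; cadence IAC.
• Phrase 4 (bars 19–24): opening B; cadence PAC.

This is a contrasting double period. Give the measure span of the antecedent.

In a double period the first pair of phrases (ending imperfect authentic cadence) is the large antecedent and the second pair (ending perfect authentic cadence) is the large consequent; the antecedent is measures 1–12.

measures 1–12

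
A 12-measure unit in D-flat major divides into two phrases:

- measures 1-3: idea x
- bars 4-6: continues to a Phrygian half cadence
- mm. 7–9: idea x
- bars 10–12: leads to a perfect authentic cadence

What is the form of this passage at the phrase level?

parallel period

Phrase 1 ends with a Phrygian half cadence (weaker) and phrase 2 with a perfect authentic cadence (stronger): antecedent + consequent = a period.
The two phrases open with the same material (x / x), so the period is parallel.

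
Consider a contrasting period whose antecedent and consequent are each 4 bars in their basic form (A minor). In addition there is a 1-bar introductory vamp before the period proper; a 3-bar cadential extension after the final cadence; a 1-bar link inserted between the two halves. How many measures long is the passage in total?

Basic contrasting period: 4 + 4 = 8 bars.
8 (basic form) + 1 (introduction) + 3 (cadential extension) + 1 (link) = 13.

13 measures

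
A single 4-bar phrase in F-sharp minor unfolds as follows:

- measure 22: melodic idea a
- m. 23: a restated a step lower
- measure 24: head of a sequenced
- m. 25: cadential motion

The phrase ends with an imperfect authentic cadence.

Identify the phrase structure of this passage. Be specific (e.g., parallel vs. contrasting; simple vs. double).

sentence

Basic idea (m. 22) + its repetition (m. 23) form the presentation; fragmentation and cadence (bars 24-25) form the continuation — the 4-bar whole is a sentence.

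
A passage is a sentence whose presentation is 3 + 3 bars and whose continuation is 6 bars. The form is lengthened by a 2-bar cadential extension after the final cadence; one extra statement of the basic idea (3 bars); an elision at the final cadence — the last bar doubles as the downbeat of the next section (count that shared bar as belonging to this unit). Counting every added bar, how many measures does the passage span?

17 measures

Basic sentence: 3 + 3 + 6 = 12 bars.
12 (basic form) + 2 (cadential extension) + 3 (extra statement) = 17.
The elision shares a bar with the next section but does not change this unit's count.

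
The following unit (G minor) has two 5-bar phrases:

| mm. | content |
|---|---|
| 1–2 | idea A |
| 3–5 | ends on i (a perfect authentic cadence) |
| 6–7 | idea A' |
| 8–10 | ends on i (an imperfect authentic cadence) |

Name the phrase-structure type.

phrase group

The second phrase closes with an imperfect authentic cadence, which is not stronger than the first phrase's perfect authentic cadence; without a weak→strong cadential pair there is no antecedent–consequent relationship, so this is a phrase group rather than a period.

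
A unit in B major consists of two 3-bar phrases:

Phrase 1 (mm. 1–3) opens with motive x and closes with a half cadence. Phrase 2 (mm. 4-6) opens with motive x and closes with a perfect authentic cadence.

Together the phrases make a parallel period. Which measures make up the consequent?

The phrase ending with the weaker cadence (half cadence) is the antecedent; the one ending more conclusively (perfect authentic cadence) is the consequent. The consequent is measures 4–6.

measures 4–6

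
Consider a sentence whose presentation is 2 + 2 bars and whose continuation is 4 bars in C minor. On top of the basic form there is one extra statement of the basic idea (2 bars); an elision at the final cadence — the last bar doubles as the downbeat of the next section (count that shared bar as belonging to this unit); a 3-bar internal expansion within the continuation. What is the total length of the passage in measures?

Basic sentence: 2 + 2 + 4 = 8 bars.
8 (basic form) + 2 (extra statement) + 3 (internal expansion) = 13.
The elision shares a bar with the next section but does not change this unit's count.

13 measures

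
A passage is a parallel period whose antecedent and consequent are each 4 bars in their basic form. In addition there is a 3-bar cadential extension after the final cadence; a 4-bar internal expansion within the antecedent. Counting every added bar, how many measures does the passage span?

15 measures

Basic parallel period: 4 + 4 = 8 bars.
8 (basic form) + 3 (cadential extension) + 4 (internal expansion) = 15.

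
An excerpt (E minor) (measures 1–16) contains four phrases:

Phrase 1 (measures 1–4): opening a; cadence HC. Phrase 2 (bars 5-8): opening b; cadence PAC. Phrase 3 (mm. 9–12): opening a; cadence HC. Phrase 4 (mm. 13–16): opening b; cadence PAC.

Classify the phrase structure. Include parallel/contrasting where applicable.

repeated period

The cadence pattern HC–PAC–HC–PAC is weak–strong twice, and phrases 3–4 restate phrases 1–2: a period heard twice, not a double period (which would end weakly at phrase 2).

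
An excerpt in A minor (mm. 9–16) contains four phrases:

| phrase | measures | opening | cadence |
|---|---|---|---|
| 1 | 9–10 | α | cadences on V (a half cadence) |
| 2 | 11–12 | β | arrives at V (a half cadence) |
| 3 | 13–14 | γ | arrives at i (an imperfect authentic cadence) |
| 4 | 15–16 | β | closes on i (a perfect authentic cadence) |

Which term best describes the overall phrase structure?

contrasting double period

Four phrases in two halves: the first half (mm. 9–12) ends with a half cadence, the second (mm. 13-16) with a perfect authentic cadence — a large antecedent–consequent pair, i.e. a double period.
Phrase 3 begins with different material from phrase 1, making it contrasting.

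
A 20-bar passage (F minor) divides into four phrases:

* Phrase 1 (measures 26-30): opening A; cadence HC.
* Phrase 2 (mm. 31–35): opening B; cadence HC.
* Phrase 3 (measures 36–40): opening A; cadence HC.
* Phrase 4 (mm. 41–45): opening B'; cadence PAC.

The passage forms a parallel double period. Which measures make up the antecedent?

In a double period the four phrases pair into a large antecedent (phrases 1–2, ending half cadence) and a large consequent (phrases 3–4, ending perfect authentic cadence). The antecedent spans mm. 26–35.

measures 26–35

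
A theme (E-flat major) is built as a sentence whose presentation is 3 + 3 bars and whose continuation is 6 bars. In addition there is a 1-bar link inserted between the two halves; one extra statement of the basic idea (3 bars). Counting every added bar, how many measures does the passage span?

Basic sentence: 3 + 3 + 6 = 12 bars.
12 (basic form) + 1 (link) + 3 (extra statement) = 16.

16 measures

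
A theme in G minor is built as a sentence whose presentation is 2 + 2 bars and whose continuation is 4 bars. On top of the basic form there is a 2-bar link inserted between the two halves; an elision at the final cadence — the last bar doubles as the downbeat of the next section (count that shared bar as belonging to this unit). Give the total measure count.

Basic sentence: 2 + 2 + 4 = 8 bars.
8 (basic form) + 2 (link) = 10.
The elision shares a bar with the next section but does not change this unit's count.

10 measures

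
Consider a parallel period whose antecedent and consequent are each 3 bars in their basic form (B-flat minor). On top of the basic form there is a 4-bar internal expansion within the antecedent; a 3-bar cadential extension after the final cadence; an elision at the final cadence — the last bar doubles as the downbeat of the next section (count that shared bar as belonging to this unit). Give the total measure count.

13 measures

Basic parallel period: 3 + 3 = 6 bars.
6 (basic form) + 4 (internal expansion) + 3 (cadential extension) = 13.
The elision shares a bar with the next section but does not change this unit's count.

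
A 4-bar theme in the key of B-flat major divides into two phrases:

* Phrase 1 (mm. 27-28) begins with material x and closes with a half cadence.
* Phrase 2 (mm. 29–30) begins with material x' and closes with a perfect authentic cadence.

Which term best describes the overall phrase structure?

Phrase 1 ends with a half cadence (weaker) and phrase 2 with a perfect authentic cadence (stronger): antecedent + consequent = a period.
The two phrases open with the same material (x / x'), so the period is parallel.

parallel period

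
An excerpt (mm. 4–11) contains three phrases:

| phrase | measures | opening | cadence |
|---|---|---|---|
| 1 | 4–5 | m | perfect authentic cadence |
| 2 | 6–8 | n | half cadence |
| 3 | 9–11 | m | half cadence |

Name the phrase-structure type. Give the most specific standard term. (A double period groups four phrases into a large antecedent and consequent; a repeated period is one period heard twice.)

phrase group

The final phrase closes with a half cadence, which is not stronger than the preceding half cadence; the 3 phrases lack an overall antecedent–consequent design and so form a phrase group.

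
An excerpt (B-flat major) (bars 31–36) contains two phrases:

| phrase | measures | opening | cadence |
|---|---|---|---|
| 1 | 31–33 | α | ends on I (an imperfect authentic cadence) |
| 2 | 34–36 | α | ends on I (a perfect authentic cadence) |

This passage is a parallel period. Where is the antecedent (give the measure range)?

The antecedent is the phrase ending with the weaker cadence (imperfect authentic cadence, phrase 1) and the consequent the one ending more conclusively (perfect authentic cadence, phrase 2); the antecedent is measures 31–33.

measures 31–33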